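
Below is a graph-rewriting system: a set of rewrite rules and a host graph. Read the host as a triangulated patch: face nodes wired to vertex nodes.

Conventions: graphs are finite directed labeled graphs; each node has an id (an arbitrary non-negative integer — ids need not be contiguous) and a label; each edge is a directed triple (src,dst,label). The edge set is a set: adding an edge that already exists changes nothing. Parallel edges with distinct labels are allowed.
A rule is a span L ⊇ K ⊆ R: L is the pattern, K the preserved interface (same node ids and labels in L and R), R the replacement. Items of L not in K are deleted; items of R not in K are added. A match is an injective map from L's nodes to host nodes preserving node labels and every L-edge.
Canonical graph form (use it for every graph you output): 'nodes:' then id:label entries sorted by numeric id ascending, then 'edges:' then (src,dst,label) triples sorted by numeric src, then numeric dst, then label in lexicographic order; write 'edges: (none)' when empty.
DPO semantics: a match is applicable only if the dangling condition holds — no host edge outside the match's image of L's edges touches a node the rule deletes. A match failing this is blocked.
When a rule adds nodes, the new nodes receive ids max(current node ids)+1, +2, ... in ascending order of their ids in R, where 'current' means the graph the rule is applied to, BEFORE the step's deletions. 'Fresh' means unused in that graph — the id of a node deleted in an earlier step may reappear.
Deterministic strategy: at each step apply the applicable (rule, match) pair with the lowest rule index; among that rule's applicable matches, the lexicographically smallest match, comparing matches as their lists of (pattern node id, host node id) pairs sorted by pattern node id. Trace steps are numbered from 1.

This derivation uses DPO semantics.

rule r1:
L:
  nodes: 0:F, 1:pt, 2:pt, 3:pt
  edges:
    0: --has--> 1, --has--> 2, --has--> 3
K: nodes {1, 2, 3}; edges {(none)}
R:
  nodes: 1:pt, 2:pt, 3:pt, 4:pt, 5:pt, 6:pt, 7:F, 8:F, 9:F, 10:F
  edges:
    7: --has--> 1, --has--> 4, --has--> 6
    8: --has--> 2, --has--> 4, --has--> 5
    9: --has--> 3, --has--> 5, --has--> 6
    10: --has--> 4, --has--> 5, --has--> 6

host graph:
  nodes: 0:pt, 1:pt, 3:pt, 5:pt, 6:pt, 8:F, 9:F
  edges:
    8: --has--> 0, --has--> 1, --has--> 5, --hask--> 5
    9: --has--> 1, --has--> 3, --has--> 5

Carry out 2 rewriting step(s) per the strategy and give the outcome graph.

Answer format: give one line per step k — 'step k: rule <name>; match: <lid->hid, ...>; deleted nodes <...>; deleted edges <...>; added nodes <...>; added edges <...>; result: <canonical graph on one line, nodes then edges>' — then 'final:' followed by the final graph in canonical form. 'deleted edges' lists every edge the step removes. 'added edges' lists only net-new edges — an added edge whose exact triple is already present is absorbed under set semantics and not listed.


step 1: rule r1; match: 0->9, 1->1, 2->3, 3->5; deleted nodes 9; deleted edges (9,1,has); (9,3,has); (9,5,has); added nodes 10, 11, 12, 13, 14, 15, 16; added edges (13,1,has); (13,10,has); (13,12,has); (14,3,has); (14,10,has); (14,11,has); (15,5,has); (15,11,has); (15,12,has); (16,10,has); (16,11,has); (16,12,has); result: nodes: 0:pt, 1:pt, 3:pt, 5:pt, 6:pt, 8:F, 10:pt, 11:pt, 12:pt, 13:F, 14:F, 15:F, 16:F edges: (8,0,has); (8,1,has); (8,5,has); (8,5,hask); (13,1,has); (13,10,has); (13,12,has); (14,3,has); (14,10,has); (14,11,has); (15,5,has); (15,11,has); (15,12,has); (16,10,has); (16,11,has); (16,12,has)
step 2: rule r1; match: 0->13, 1->1, 2->10, 3->12; deleted nodes 13; deleted edges (13,1,has); (13,10,has); (13,12,has); added nodes 17, 18, 19, 20, 21, 22, 23; added edges (20,1,has); (20,17,has); (20,19,has); (21,10,has); (21,17,has); (21,18,has); (22,12,has); (22,18,has); (22,19,has); (23,17,has); (23,18,has); (23,19,has); result: nodes: 0:pt, 1:pt, 3:pt, 5:pt, 6:pt, 8:F, 10:pt, 11:pt, 12:pt, 14:F, 15:F, 16:F, 17:pt, 18:pt, 19:pt, 20:F, 21:F, 22:F, 23:F edges: (8,0,has); (8,1,has); (8,5,has); (8,5,hask); (14,3,has); (14,10,has); (14,11,has); (15,5,has); (15,11,has); (15,12,has); (16,10,has); (16,11,has); (16,12,has); (20,1,has); (20,17,has); (20,19,has); (21,10,has); (21,17,has); (21,18,has); (22,12,has); (22,18,has); (22,19,has); (23,17,has); (23,18,has); (23,19,has)
final:
nodes: 0:pt, 1:pt, 3:pt, 5:pt, 6:pt, 8:F, 10:pt, 11:pt, 12:pt, 14:F, 15:F, 16:F, 17:pt, 18:pt, 19:pt, 20:F, 21:F, 22:F, 23:F
edges: (8,0,has); (8,1,has); (8,5,has); (8,5,hask); (14,3,has); (14,10,has); (14,11,has); (15,5,has); (15,11,has); (15,12,has); (16,10,has); (16,11,has); (16,12,has); (20,1,has); (20,17,has); (20,19,has); (21,10,has); (21,17,has); (21,18,has); (22,12,has); (22,18,has); (22,19,has); (23,17,has); (23,18,has); (23,19,has)


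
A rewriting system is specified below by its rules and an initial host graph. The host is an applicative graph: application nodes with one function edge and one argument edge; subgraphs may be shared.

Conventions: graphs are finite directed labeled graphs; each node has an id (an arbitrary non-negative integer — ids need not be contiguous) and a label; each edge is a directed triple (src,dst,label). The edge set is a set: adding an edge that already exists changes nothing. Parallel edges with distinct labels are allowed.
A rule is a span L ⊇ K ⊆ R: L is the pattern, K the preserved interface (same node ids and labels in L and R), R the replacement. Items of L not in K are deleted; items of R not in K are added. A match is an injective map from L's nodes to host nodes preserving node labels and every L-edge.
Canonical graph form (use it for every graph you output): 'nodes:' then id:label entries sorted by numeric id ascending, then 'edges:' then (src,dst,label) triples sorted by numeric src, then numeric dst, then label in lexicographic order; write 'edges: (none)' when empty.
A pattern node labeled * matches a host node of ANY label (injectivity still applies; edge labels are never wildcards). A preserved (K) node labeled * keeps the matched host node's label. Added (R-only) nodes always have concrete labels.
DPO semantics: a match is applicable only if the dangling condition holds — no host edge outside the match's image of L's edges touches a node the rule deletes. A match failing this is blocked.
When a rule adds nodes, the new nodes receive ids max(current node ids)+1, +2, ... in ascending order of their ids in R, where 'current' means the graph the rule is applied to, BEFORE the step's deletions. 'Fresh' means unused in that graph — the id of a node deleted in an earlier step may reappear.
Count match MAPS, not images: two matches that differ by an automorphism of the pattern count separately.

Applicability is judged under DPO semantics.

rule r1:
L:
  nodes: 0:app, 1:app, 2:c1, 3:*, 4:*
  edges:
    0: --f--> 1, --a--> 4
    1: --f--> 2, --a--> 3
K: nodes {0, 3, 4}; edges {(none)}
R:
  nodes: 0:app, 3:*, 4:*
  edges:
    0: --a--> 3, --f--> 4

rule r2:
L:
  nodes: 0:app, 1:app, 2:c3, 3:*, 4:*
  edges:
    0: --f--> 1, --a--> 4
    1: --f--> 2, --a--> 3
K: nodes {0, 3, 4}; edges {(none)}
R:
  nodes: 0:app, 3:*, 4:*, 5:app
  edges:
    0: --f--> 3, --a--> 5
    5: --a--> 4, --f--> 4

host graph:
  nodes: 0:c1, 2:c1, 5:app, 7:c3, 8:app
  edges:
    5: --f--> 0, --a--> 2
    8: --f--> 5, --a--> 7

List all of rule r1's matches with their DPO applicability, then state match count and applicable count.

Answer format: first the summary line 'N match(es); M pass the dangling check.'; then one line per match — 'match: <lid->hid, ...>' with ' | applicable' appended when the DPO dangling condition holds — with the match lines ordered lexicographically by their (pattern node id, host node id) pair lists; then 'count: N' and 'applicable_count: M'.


1 match(es); 1 pass the dangling check.
match: 0->8, 1->5, 2->0, 3->2, 4->7 | applicable
count: 1
applicable_count: 1


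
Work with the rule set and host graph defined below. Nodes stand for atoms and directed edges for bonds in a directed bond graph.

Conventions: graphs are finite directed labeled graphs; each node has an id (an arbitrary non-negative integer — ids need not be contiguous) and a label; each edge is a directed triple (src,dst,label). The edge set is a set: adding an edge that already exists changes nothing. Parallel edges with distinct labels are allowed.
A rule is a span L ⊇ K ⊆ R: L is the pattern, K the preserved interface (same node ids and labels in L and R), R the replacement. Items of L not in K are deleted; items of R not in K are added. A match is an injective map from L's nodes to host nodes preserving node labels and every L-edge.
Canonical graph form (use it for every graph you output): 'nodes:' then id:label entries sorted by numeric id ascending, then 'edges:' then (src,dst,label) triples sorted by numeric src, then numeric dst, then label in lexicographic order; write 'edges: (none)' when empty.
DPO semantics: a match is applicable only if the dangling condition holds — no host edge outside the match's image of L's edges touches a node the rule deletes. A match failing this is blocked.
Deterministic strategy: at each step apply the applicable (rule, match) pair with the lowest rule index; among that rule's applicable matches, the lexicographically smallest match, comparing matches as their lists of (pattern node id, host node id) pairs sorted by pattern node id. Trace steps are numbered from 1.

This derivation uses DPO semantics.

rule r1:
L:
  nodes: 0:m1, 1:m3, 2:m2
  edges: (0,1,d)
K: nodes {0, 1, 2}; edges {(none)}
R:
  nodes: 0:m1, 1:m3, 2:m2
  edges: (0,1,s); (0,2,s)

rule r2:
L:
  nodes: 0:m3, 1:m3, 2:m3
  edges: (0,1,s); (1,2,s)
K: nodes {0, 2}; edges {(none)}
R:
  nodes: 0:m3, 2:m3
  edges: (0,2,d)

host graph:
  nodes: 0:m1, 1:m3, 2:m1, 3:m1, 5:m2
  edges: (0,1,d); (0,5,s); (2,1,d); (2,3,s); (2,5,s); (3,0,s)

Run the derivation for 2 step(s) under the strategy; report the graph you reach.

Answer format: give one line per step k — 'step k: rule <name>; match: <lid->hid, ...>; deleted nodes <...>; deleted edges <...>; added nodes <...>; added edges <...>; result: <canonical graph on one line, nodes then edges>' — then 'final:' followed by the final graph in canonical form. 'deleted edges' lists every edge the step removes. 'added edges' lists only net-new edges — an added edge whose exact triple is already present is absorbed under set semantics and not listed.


step 1: rule r1; match: 0->0, 1->1, 2->5; deleted nodes (none); deleted edges (0,1,d); added nodes (none); added edges (0,1,s); result: nodes: 0:m1, 1:m3, 2:m1, 3:m1, 5:m2 edges: (0,1,s); (0,5,s); (2,1,d); (2,3,s); (2,5,s); (3,0,s)
step 2: rule r1; match: 0->2, 1->1, 2->5; deleted nodes (none); deleted edges (2,1,d); added nodes (none); added edges (2,1,s); result: nodes: 0:m1, 1:m3, 2:m1, 3:m1, 5:m2 edges: (0,1,s); (0,5,s); (2,1,s); (2,3,s); (2,5,s); (3,0,s)
final:
nodes: 0:m1, 1:m3, 2:m1, 3:m1, 5:m2
edges: (0,1,s); (0,5,s); (2,1,s); (2,3,s); (2,5,s); (3,0,s)


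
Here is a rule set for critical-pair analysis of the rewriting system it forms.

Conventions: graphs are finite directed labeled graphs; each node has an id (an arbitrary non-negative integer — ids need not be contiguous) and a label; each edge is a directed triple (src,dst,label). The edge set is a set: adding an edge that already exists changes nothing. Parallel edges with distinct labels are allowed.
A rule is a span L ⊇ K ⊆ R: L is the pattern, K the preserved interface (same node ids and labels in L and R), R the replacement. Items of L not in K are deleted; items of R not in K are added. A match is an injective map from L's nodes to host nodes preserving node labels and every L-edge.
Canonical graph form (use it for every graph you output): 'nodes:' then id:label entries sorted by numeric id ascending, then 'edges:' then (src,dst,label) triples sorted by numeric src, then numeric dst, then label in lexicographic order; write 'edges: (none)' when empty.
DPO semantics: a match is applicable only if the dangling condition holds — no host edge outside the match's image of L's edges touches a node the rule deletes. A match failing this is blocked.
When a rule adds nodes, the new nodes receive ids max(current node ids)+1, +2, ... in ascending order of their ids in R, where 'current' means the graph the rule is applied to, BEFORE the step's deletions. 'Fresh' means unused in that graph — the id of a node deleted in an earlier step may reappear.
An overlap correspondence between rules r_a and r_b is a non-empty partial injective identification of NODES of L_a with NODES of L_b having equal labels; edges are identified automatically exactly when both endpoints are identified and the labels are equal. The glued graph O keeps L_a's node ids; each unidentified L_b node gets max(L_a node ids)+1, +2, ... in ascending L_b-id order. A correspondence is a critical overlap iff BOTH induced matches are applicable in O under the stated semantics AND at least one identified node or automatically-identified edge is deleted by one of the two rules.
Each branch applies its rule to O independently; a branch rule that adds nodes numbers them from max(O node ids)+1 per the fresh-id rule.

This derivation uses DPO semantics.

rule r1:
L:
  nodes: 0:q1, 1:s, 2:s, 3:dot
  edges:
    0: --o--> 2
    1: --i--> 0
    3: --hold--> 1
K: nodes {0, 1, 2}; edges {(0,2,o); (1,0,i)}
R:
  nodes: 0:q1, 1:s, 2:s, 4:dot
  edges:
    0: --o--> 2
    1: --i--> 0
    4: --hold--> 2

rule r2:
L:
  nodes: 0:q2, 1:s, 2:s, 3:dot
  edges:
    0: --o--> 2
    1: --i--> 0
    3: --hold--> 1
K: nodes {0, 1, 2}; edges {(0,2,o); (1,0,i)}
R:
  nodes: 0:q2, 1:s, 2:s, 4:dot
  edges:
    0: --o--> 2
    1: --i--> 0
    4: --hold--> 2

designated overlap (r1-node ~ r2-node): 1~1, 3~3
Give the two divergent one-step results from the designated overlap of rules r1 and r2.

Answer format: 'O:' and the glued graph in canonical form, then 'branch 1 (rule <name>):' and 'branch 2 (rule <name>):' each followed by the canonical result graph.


O:
nodes: 0:q1, 1:s, 2:s, 3:dot, 4:q2, 5:s
edges: (0,2,o); (1,0,i); (1,4,i); (3,1,hold); (4,5,o)
branch 1 (rule r1):
nodes: 0:q1, 1:s, 2:s, 4:q2, 5:s, 6:dot
edges: (0,2,o); (1,0,i); (1,4,i); (4,5,o); (6,2,hold)
branch 2 (rule r2):
nodes: 0:q1, 1:s, 2:s, 4:q2, 5:s, 6:dot
edges: (0,2,o); (1,0,i); (1,4,i); (4,5,o); (6,5,hold)


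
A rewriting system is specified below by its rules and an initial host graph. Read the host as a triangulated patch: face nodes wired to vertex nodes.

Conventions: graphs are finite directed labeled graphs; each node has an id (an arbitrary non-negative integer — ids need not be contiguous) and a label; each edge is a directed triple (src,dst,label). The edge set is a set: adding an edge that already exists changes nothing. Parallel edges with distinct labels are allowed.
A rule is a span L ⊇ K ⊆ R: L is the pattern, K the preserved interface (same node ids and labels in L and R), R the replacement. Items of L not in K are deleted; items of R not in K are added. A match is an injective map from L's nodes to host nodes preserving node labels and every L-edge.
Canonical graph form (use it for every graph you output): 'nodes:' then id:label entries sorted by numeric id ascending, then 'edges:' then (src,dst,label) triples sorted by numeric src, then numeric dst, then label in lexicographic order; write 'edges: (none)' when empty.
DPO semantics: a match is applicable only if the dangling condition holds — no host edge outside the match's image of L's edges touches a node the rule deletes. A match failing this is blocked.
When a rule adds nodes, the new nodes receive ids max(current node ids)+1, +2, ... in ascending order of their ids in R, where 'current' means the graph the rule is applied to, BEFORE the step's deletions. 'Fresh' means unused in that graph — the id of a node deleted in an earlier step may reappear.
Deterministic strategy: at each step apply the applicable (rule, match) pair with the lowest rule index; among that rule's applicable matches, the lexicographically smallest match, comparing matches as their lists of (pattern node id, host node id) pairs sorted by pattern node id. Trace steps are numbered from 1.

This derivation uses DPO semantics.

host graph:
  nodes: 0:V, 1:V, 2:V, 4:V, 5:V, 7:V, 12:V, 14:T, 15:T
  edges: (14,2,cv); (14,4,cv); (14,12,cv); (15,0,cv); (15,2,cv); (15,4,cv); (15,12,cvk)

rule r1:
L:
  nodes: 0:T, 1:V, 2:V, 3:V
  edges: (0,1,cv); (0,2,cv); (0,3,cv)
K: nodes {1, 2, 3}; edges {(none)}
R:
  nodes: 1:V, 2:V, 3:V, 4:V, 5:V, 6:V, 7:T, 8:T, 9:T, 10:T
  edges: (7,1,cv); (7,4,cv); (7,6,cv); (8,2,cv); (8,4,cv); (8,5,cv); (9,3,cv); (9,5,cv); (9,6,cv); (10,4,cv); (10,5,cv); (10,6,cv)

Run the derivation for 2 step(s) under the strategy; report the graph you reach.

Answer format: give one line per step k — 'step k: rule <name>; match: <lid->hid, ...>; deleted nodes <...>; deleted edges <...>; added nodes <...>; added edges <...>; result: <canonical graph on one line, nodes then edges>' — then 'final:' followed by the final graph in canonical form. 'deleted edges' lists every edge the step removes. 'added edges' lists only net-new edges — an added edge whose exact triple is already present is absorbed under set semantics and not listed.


step 1: rule r1; match: 0->14, 1->2, 2->4, 3->12; deleted nodes 14; deleted edges (14,2,cv); (14,4,cv); (14,12,cv); added nodes 16, 17, 18, 19, 20, 21, 22; added edges (19,2,cv); (19,16,cv); (19,18,cv); (20,4,cv); (20,16,cv); (20,17,cv); (21,12,cv); (21,17,cv); (21,18,cv); (22,16,cv); (22,17,cv); (22,18,cv); result: nodes: 0:V, 1:V, 2:V, 4:V, 5:V, 7:V, 12:V, 15:T, 16:V, 17:V, 18:V, 19:T, 20:T, 21:T, 22:T edges: (15,0,cv); (15,2,cv); (15,4,cv); (15,12,cvk); (19,2,cv); (19,16,cv); (19,18,cv); (20,4,cv); (20,16,cv); (20,17,cv); (21,12,cv); (21,17,cv); (21,18,cv); (22,16,cv); (22,17,cv); (22,18,cv)
step 2: rule r1; match: 0->19, 1->2, 2->16, 3->18; deleted nodes 19; deleted edges (19,2,cv); (19,16,cv); (19,18,cv); added nodes 23, 24, 25, 26, 27, 28, 29; added edges (26,2,cv); (26,23,cv); (26,25,cv); (27,16,cv); (27,23,cv); (27,24,cv); (28,18,cv); (28,24,cv); (28,25,cv); (29,23,cv); (29,24,cv); (29,25,cv); result: nodes: 0:V, 1:V, 2:V, 4:V, 5:V, 7:V, 12:V, 15:T, 16:V, 17:V, 18:V, 20:T, 21:T, 22:T, 23:V, 24:V, 25:V, 26:T, 27:T, 28:T, 29:T edges: (15,0,cv); (15,2,cv); (15,4,cv); (15,12,cvk); (20,4,cv); (20,16,cv); (20,17,cv); (21,12,cv); (21,17,cv); (21,18,cv); (22,16,cv); (22,17,cv); (22,18,cv); (26,2,cv); (26,23,cv); (26,25,cv); (27,16,cv); (27,23,cv); (27,24,cv); (28,18,cv); (28,24,cv); (28,25,cv); (29,23,cv); (29,24,cv); (29,25,cv)
final:
nodes: 0:V, 1:V, 2:V, 4:V, 5:V, 7:V, 12:V, 15:T, 16:V, 17:V, 18:V, 20:T, 21:T, 22:T, 23:V, 24:V, 25:V, 26:T, 27:T, 28:T, 29:T
edges: (15,0,cv); (15,2,cv); (15,4,cv); (15,12,cvk); (20,4,cv); (20,16,cv); (20,17,cv); (21,12,cv); (21,17,cv); (21,18,cv); (22,16,cv); (22,17,cv); (22,18,cv); (26,2,cv); (26,23,cv); (26,25,cv); (27,16,cv); (27,23,cv); (27,24,cv); (28,18,cv); (28,24,cv); (28,25,cv); (29,23,cv); (29,24,cv); (29,25,cv)


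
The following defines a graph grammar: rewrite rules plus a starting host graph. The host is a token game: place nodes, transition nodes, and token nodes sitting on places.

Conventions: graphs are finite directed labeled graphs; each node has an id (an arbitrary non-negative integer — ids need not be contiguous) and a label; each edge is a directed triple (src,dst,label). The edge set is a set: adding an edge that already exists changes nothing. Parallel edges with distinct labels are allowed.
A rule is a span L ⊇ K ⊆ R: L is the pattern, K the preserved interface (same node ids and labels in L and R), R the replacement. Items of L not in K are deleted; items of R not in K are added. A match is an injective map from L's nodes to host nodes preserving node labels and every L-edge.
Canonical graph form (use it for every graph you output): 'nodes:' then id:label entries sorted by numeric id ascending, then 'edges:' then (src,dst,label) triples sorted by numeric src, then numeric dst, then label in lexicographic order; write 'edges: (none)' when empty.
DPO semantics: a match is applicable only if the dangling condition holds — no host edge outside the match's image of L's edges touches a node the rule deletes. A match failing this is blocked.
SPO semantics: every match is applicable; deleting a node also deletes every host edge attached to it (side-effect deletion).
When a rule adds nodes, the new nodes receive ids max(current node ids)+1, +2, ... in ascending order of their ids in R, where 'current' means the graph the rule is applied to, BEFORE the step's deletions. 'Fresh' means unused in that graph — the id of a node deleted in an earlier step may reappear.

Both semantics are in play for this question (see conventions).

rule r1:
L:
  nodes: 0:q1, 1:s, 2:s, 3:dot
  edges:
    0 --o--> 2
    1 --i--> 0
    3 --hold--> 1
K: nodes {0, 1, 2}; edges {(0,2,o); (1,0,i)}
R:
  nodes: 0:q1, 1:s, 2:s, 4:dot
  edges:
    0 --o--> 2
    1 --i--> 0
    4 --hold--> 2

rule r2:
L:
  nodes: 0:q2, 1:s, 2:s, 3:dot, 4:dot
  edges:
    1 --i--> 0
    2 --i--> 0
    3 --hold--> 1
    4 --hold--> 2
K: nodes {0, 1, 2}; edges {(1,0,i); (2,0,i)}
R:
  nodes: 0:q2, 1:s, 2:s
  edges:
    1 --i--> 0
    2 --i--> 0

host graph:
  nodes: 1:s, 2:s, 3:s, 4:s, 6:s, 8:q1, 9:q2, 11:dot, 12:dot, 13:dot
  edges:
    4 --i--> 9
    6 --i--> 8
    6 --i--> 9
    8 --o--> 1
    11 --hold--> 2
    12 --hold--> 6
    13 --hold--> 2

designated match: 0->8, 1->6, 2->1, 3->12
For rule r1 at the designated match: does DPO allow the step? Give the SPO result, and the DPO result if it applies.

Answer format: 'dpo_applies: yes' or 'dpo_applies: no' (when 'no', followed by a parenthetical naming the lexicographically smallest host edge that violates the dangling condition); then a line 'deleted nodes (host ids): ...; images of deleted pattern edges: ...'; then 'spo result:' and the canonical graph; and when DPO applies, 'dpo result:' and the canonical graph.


dpo_applies: yes
deleted nodes (host ids): 12; images of deleted pattern edges: (12,6,hold)
spo result:
nodes: 1:s, 2:s, 3:s, 4:s, 6:s, 8:q1, 9:q2, 11:dot, 13:dot, 14:dot
edges: (4,9,i); (6,8,i); (6,9,i); (8,1,o); (11,2,hold); (13,2,hold); (14,1,hold)
dpo result:
nodes: 1:s, 2:s, 3:s, 4:s, 6:s, 8:q1, 9:q2, 11:dot, 13:dot, 14:dot
edges: (4,9,i); (6,8,i); (6,9,i); (8,1,o); (11,2,hold); (13,2,hold); (14,1,hold)


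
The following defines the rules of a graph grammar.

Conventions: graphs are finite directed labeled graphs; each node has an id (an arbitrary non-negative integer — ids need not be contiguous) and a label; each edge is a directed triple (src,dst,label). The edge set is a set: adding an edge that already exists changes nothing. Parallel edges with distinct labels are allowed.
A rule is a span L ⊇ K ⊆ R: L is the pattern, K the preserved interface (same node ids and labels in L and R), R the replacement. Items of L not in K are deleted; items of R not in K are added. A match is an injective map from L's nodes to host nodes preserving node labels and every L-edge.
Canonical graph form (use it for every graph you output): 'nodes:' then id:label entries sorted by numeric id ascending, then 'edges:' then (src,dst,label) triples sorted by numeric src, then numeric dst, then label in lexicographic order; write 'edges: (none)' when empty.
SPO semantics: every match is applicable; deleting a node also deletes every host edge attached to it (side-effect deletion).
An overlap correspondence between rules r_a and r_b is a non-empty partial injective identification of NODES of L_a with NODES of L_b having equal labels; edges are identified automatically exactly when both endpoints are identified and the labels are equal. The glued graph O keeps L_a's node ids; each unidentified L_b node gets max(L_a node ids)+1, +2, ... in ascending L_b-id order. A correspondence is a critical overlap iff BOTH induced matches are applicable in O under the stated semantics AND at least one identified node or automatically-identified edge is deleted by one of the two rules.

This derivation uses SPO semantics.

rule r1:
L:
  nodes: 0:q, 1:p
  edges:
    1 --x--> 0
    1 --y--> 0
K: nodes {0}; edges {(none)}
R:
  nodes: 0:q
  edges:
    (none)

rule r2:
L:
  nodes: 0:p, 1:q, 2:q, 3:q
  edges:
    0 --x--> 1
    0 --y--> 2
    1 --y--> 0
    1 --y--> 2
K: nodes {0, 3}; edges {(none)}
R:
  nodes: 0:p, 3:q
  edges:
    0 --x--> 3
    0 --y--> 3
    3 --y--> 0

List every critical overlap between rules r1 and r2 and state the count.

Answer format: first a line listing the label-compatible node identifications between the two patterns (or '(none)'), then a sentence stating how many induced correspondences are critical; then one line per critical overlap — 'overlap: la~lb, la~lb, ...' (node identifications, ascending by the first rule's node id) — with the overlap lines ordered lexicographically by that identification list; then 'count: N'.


label-compatible node identifications between L(r1) and L(r2): 0~1, 0~2, 0~3, 1~0
6 of the induced correspondences are critical overlaps of r1 and r2.
overlap: 0~1
overlap: 0~1, 1~0
overlap: 0~2
overlap: 0~2, 1~0
overlap: 0~3, 1~0
overlap: 1~0
count: 6


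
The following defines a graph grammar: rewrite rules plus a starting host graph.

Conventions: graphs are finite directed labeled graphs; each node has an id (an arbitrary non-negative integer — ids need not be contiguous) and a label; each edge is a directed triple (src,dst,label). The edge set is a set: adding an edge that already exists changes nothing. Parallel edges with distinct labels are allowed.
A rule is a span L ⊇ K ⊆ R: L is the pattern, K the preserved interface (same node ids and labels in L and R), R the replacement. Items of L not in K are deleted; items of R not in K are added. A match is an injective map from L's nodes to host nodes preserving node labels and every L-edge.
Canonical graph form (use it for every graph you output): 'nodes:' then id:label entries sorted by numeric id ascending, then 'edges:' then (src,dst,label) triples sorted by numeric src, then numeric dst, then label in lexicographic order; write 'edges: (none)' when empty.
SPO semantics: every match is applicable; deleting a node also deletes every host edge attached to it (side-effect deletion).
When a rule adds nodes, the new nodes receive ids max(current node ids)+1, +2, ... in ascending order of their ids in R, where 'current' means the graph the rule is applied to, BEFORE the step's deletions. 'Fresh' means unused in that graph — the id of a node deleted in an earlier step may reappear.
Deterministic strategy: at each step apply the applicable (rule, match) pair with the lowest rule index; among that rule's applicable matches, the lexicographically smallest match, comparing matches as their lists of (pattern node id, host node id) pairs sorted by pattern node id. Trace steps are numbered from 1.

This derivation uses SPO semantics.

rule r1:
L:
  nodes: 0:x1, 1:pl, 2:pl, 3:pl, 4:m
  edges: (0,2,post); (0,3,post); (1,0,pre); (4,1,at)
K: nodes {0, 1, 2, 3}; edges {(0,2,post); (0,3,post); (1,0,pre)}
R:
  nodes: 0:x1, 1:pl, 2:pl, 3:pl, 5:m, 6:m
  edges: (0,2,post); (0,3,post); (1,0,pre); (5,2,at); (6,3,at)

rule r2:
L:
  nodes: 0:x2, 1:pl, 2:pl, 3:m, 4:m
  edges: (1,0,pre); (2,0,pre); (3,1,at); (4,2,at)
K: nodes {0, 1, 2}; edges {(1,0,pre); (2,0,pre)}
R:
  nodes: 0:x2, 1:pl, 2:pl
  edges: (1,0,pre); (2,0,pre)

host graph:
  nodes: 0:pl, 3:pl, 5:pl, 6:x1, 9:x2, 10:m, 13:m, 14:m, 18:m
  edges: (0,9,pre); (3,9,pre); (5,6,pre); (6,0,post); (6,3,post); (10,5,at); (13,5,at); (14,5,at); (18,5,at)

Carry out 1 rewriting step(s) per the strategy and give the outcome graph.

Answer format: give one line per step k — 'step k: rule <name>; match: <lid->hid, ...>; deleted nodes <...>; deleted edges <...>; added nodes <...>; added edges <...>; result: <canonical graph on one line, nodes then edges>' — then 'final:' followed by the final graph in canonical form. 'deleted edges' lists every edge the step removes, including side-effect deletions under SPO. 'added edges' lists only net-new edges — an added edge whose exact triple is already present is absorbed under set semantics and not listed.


step 1: rule r1; match: 0->6, 1->5, 2->0, 3->3, 4->10; deleted nodes 10; deleted edges (10,5,at); added nodes 19, 20; added edges (19,0,at); (20,3,at); result: nodes: 0:pl, 3:pl, 5:pl, 6:x1, 9:x2, 13:m, 14:m, 18:m, 19:m, 20:m edges: (0,9,pre); (3,9,pre); (5,6,pre); (6,0,post); (6,3,post); (13,5,at); (14,5,at); (18,5,at); (19,0,at); (20,3,at)
final:
nodes: 0:pl, 3:pl, 5:pl, 6:x1, 9:x2, 13:m, 14:m, 18:m, 19:m, 20:m
edges: (0,9,pre); (3,9,pre); (5,6,pre); (6,0,post); (6,3,post); (13,5,at); (14,5,at); (18,5,at); (19,0,at); (20,3,at)


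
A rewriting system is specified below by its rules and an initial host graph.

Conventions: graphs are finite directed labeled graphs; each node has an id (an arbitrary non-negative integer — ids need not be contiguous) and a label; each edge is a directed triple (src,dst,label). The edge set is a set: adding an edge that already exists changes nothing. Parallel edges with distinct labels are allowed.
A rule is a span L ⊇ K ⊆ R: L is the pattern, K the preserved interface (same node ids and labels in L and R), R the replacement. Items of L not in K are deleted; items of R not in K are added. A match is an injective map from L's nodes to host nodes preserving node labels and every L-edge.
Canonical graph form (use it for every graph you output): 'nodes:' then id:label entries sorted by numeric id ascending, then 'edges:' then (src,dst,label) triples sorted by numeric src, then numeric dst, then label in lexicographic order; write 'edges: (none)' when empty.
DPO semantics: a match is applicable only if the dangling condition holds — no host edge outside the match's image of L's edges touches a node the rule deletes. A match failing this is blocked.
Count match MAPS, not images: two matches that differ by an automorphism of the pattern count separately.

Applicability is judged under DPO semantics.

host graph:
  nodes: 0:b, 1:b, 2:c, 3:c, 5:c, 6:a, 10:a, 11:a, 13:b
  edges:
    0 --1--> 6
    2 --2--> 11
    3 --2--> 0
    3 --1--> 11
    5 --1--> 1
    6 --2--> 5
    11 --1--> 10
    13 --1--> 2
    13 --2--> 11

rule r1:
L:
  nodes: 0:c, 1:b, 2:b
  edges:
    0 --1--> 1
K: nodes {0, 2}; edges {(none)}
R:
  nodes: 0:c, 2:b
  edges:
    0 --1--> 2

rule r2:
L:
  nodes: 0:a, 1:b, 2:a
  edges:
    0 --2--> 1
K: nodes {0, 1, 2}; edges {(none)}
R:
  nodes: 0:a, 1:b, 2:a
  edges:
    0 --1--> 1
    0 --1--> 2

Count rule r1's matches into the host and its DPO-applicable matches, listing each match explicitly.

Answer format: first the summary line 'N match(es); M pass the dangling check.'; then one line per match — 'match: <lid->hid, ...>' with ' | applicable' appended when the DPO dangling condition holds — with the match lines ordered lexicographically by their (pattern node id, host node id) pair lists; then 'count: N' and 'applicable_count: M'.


2 match(es); 2 pass the dangling check.
match: 0->5, 1->1, 2->0 | applicable
match: 0->5, 1->1, 2->13 | applicable
count: 2
applicable_count: 2


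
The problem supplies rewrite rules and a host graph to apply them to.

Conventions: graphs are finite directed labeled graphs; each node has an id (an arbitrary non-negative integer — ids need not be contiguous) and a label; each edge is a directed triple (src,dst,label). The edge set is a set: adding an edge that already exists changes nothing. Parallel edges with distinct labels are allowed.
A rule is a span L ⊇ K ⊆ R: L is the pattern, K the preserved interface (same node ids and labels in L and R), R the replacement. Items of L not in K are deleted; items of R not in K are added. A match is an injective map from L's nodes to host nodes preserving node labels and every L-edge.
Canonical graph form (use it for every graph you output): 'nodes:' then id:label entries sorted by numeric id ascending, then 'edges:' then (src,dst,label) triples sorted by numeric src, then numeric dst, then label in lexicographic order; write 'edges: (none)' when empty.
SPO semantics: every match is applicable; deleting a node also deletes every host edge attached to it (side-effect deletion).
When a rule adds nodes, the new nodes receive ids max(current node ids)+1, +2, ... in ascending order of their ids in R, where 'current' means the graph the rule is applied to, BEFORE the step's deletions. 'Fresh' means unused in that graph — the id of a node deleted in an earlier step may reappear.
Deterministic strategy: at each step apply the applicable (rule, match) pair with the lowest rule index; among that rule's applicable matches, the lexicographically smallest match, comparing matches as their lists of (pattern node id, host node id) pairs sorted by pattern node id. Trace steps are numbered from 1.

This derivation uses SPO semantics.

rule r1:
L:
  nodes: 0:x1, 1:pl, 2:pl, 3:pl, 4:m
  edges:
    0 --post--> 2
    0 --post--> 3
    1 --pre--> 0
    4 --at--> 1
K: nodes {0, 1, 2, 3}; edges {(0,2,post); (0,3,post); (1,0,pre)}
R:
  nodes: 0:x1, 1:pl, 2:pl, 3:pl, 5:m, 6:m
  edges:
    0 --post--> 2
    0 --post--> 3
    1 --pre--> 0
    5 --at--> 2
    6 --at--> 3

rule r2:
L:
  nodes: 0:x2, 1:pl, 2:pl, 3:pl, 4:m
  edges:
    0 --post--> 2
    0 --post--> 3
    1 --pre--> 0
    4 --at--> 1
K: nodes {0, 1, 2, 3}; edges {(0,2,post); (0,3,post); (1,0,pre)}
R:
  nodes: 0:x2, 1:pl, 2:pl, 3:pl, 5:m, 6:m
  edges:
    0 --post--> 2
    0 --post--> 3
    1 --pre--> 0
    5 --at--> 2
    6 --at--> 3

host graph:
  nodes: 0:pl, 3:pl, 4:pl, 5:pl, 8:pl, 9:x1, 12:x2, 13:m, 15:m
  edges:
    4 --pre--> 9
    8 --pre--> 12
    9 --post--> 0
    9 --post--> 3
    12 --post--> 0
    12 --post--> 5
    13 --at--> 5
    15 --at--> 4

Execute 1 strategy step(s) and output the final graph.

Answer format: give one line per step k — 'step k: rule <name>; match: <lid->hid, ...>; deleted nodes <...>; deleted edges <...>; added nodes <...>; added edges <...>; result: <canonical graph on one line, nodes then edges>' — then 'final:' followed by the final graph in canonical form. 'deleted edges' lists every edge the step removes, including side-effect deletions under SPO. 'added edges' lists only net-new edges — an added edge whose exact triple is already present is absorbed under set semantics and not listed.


step 1: rule r1; match: 0->9, 1->4, 2->0, 3->3, 4->15; deleted nodes 15; deleted edges (15,4,at); added nodes 16, 17; added edges (16,0,at); (17,3,at); result: nodes: 0:pl, 3:pl, 4:pl, 5:pl, 8:pl, 9:x1, 12:x2, 13:m, 16:m, 17:m edges: (4,9,pre); (8,12,pre); (9,0,post); (9,3,post); (12,0,post); (12,5,post); (13,5,at); (16,0,at); (17,3,at)
final:
nodes: 0:pl, 3:pl, 4:pl, 5:pl, 8:pl, 9:x1, 12:x2, 13:m, 16:m, 17:m
edges: (4,9,pre); (8,12,pre); (9,0,post); (9,3,post); (12,0,post); (12,5,post); (13,5,at); (16,0,at); (17,3,at)


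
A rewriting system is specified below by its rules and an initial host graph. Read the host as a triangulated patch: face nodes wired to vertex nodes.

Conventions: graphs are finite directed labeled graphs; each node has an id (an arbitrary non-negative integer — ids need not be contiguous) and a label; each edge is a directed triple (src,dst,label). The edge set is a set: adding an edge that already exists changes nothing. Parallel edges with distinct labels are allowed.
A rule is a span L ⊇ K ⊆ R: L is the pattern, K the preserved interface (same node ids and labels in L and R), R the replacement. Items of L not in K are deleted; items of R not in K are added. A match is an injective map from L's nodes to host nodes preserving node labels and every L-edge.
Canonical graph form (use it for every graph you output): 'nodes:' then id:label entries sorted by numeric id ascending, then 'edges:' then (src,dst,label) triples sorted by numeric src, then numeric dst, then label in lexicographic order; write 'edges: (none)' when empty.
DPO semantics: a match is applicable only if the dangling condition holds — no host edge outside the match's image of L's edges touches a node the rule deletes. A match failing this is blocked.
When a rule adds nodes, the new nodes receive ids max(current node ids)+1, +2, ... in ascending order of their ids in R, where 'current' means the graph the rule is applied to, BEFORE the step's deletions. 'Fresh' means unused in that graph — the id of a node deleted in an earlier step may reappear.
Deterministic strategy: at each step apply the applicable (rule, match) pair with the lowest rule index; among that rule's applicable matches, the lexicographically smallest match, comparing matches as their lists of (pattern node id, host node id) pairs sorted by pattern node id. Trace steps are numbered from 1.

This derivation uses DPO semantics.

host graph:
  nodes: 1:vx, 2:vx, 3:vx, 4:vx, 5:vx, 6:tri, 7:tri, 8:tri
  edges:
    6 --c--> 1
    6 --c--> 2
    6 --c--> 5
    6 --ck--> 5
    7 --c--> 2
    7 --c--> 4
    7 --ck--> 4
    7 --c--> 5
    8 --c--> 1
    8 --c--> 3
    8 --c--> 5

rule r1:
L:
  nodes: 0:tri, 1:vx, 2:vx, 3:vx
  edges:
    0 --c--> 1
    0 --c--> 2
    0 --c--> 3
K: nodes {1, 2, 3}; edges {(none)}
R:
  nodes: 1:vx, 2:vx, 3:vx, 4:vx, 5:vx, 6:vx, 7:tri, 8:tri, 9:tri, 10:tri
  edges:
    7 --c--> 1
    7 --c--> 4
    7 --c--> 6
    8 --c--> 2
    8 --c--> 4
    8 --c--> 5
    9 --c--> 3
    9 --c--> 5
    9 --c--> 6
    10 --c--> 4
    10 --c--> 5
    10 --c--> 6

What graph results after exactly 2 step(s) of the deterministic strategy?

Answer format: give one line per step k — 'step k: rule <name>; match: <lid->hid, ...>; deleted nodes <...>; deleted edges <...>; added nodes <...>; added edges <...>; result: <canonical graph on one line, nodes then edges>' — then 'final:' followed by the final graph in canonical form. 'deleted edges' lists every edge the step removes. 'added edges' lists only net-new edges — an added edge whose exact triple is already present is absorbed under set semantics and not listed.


step 1: rule r1; match: 0->8, 1->1, 2->3, 3->5; deleted nodes 8; deleted edges (8,1,c); (8,3,c); (8,5,c); added nodes 9, 10, 11, 12, 13, 14, 15; added edges (12,1,c); (12,9,c); (12,11,c); (13,3,c); (13,9,c); (13,10,c); (14,5,c); (14,10,c); (14,11,c); (15,9,c); (15,10,c); (15,11,c); result: nodes: 1:vx, 2:vx, 3:vx, 4:vx, 5:vx, 6:tri, 7:tri, 9:vx, 10:vx, 11:vx, 12:tri, 13:tri, 14:tri, 15:tri edges: (6,1,c); (6,2,c); (6,5,c); (6,5,ck); (7,2,c); (7,4,c); (7,4,ck); (7,5,c); (12,1,c); (12,9,c); (12,11,c); (13,3,c); (13,9,c); (13,10,c); (14,5,c); (14,10,c); (14,11,c); (15,9,c); (15,10,c); (15,11,c)
step 2: rule r1; match: 0->12, 1->1, 2->9, 3->11; deleted nodes 12; deleted edges (12,1,c); (12,9,c); (12,11,c); added nodes 16, 17, 18, 19, 20, 21, 22; added edges (19,1,c); (19,16,c); (19,18,c); (20,9,c); (20,16,c); (20,17,c); (21,11,c); (21,17,c); (21,18,c); (22,16,c); (22,17,c); (22,18,c); result: nodes: 1:vx, 2:vx, 3:vx, 4:vx, 5:vx, 6:tri, 7:tri, 9:vx, 10:vx, 11:vx, 13:tri, 14:tri, 15:tri, 16:vx, 17:vx, 18:vx, 19:tri, 20:tri, 21:tri, 22:tri edges: (6,1,c); (6,2,c); (6,5,c); (6,5,ck); (7,2,c); (7,4,c); (7,4,ck); (7,5,c); (13,3,c); (13,9,c); (13,10,c); (14,5,c); (14,10,c); (14,11,c); (15,9,c); (15,10,c); (15,11,c); (19,1,c); (19,16,c); (19,18,c); (20,9,c); (20,16,c); (20,17,c); (21,11,c); (21,17,c); (21,18,c); (22,16,c); (22,17,c); (22,18,c)
final:
nodes: 1:vx, 2:vx, 3:vx, 4:vx, 5:vx, 6:tri, 7:tri, 9:vx, 10:vx, 11:vx, 13:tri, 14:tri, 15:tri, 16:vx, 17:vx, 18:vx, 19:tri, 20:tri, 21:tri, 22:tri
edges: (6,1,c); (6,2,c); (6,5,c); (6,5,ck); (7,2,c); (7,4,c); (7,4,ck); (7,5,c); (13,3,c); (13,9,c); (13,10,c); (14,5,c); (14,10,c); (14,11,c); (15,9,c); (15,10,c); (15,11,c); (19,1,c); (19,16,c); (19,18,c); (20,9,c); (20,16,c); (20,17,c); (21,11,c); (21,17,c); (21,18,c); (22,16,c); (22,17,c); (22,18,c)


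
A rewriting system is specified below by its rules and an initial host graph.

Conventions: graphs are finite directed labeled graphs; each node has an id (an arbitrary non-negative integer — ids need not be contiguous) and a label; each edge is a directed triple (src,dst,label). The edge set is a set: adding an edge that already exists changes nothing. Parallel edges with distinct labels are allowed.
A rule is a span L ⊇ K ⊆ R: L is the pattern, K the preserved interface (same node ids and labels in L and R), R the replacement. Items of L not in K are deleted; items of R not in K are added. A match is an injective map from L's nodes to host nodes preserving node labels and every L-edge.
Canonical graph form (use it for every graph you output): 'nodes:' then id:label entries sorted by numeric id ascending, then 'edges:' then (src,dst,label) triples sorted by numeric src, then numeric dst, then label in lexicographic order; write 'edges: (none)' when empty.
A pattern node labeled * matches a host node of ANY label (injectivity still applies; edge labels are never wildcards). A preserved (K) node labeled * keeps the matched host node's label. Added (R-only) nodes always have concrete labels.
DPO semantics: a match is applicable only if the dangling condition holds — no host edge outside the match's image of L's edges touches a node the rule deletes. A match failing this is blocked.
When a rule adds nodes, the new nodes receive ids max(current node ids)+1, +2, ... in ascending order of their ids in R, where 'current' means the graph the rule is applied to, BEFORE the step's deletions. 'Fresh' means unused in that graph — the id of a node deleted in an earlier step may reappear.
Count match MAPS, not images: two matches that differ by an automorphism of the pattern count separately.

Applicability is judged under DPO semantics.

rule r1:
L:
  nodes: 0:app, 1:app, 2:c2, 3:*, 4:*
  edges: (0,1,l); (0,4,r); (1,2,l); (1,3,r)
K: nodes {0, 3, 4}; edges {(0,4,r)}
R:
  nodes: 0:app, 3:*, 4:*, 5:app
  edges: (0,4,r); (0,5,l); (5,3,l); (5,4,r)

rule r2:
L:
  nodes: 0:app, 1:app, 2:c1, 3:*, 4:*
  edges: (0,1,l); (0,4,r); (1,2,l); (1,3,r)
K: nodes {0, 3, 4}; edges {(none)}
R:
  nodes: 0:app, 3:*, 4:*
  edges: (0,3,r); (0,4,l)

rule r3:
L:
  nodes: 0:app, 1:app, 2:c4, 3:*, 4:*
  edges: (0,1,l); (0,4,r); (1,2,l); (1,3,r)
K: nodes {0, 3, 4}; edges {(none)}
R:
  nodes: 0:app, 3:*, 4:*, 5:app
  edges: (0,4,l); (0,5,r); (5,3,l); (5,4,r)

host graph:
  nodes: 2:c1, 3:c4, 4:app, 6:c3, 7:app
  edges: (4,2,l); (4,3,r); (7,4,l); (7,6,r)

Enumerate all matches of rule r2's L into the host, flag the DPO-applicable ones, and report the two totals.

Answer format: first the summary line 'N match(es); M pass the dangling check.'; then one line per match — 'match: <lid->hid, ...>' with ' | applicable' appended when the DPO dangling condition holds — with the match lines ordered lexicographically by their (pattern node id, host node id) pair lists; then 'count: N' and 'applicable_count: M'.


1 match(es); 1 pass the dangling check.
match: 0->7, 1->4, 2->2, 3->3, 4->6 | applicable
count: 1
applicable_count: 1
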